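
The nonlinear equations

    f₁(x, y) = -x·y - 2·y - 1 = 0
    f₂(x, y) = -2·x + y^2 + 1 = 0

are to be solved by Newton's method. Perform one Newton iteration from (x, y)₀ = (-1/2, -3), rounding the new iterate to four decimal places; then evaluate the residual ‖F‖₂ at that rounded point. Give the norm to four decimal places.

At (-1/2, -3): F = (3.5000, 11.0000).
Jacobian J = [[-y, -x - 2], [-2, 2·y]].
At the point, J = [[3.0000, -1.5000], [-2.0000, -6.0000]] (det J = -21.0000).
Solving J·Δ = −F gives Δ = (-0.2143, 1.9048).
Then the next iterate is (x, y)₁ = (-0.7143, -1.0952).
Re-evaluating at (-0.7143, -1.0952): F = (0.408099, 3.628063), so ‖F‖₂ = 3.6509.

3.6509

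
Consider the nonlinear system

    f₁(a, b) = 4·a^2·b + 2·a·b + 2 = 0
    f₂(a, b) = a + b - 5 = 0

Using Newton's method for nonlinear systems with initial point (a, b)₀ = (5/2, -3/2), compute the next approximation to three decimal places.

(3.722, 1.278)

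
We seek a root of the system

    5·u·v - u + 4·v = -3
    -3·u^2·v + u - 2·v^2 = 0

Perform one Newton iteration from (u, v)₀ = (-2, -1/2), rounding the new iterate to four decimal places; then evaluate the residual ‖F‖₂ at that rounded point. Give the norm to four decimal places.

At (-2, -1/2): F = (8.0000, 3.5000).
Jacobian J = [[5·v - 1, 5·u + 4], [-6·u·v + 1, -3·u^2 - 4·v]].
At the point, J = [[-3.5000, -6.0000], [-5.0000, -10.0000]] (det J = 5.0000).
Solving J·Δ = −F gives Δ = (11.8000, -5.5500).
Then the next iterate is (u, v)₁ = (9.8000, -6.0500).
Re-evaluating at (9.8000, -6.0500): F = (-327.4500, 1679.7210), so ‖F‖₂ = 1711.3405.

1711.3405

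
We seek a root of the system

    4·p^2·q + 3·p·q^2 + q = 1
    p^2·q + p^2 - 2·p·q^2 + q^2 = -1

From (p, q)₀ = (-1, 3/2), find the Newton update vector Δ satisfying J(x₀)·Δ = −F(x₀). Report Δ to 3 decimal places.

(0.425, -0.621)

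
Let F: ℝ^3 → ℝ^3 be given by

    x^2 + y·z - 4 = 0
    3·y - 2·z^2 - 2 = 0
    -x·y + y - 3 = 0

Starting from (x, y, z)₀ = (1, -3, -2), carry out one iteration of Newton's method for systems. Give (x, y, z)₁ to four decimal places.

(2.0000, -5.4286, 1.2857)

At (1, -3, -2): F = (3.0000, -19.0000, -3.0000).
Jacobian J = [[2·x, z, y], [0, 3, -4·z], [-y, -x + 1, 0]].
At the point, J = [[2.0000, -2.0000, -3.0000], [0.0000, 3.0000, 8.0000], [3.0000, 0.0000, 0.0000]] (det J = -21.0000).
Solving J·Δ = −F gives Δ = (1.0000, -2.4286, 3.2857).
Then the next iterate is (x, y, z)₁ = (2.0000, -5.4286, 1.2857).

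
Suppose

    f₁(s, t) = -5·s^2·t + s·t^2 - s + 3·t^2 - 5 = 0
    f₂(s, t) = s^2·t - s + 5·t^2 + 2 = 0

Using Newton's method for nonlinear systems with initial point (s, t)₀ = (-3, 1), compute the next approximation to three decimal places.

At (-3, 1): F = (-47.000, 19.000).
Jacobian J = [[-10·s·t + t^2 - 1, -5·s^2 + 2·s·t + 6·t], [2·s·t - 1, s^2 + 10·t]].
At the point, J = [[30.000, -45.000], [-7.000, 19.000]] (det J = 255.000).
Solving J·Δ = −F gives Δ = (0.149, -0.945).
Then the next iterate is (s, t)₁ = (-2.851, 0.055).

(-2.851, 0.055)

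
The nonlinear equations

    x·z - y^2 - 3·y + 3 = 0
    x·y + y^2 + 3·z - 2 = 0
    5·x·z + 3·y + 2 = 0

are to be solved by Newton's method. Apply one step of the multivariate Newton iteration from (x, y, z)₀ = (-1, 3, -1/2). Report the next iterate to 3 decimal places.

At (-1, 3, -1/2): F = (-14.500, 2.500, 13.500).
Jacobian J = [[z, -2·y - 3, x], [y, x + 2·y, 3], [5·z, 3, 5·x]].
At the point, J = [[-0.500, -9.000, -1.000], [3.000, 5.000, 3.000], [-2.500, 3.000, -5.000]] (det J = -72.000).
Solving J·Δ = −F gives Δ = (1.056, -1.792, 1.097).
Then the next iterate is (x, y, z)₁ = (0.056, 1.208, 0.597).

(0.056, 1.208, 0.597)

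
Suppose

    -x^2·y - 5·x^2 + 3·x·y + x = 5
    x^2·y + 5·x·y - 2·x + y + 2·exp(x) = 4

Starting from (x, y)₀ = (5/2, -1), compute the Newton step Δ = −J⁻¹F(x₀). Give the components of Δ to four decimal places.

At (5/2, -1): F = (-35.0000, -4.385012).
Jacobian J = [[-2·x·y - 10·x + 3·y + 1, -x^2 + 3·x], [2·x·y + 5·y + 2·exp(x) - 2, x^2 + 5·x + 1]].
At the point, J = [[-22.0000, 1.2500], [12.364988, 19.7500]] (det J = -449.956235).
Solving J·Δ = −F gives Δ = (-1.5241, 1.1762).

(-1.5241, 1.1762)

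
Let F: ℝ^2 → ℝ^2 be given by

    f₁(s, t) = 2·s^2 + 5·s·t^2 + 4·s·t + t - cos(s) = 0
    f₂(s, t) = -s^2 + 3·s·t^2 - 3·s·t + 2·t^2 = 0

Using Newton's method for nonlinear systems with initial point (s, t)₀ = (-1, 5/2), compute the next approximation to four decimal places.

(-1.2736, 0.8124)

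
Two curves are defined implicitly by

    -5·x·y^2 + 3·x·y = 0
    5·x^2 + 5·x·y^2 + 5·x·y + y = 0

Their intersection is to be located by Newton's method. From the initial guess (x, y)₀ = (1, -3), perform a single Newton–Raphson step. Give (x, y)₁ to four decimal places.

At (1, -3): F = (-54.0000, 32.0000).
Jacobian J = [[-5·y^2 + 3·y, -10·x·y + 3·x], [10·x + 5·y^2 + 5·y, 10·x·y + 5·x + 1]].
At the point, J = [[-54.0000, 33.0000], [40.0000, -24.0000]] (det J = -24.0000).
Solving J·Δ = −F gives Δ = (10.0000, 18.0000).
Then the next iterate is (x, y)₁ = (11.0000, 15.0000).

(11.0000, 15.0000)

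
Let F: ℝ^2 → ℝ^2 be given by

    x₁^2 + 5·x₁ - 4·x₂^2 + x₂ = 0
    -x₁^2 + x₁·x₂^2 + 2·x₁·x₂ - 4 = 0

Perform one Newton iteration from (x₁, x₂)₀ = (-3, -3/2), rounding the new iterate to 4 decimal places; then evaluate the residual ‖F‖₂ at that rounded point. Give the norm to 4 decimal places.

8.8103

At (-3, -3/2): F = (-16.5000, -10.7500).
Jacobian J = [[2·x₁ + 5, -8·x₂ + 1], [-2·x₁ + x₂^2 + 2·x₂, 2·x₁·x₂ + 2·x₁]].
At the point, J = [[-1.0000, 13.0000], [5.2500, 3.0000]] (det J = -71.2500).
Solving J·Δ = −F gives Δ = (1.2667, 1.3667).
Then the next iterate is (x₁, x₂)₁ = (-1.7333, -0.1333).
Re-evaluating at (-1.7333, -0.1333): F = (-5.866547, -6.573030), so ‖F‖₂ = 8.8103.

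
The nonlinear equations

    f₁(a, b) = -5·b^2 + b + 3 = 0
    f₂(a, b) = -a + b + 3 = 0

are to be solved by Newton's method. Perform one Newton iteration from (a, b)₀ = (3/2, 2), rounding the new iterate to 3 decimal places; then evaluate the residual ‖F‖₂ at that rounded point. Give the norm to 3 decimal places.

3.122

At (3/2, 2): F = (-15.000, 3.500).
Jacobian J = [[0, -10·b + 1], [-1, 1]].
At the point, J = [[0.000, -19.000], [-1.000, 1.000]] (det J = -19.000).
Solving J·Δ = −F gives Δ = (2.711, -0.789).
Then the next iterate is (a, b)₁ = (4.211, 1.211).
Re-evaluating at (4.211, 1.211): F = (-3.12161, 0.000), so ‖F‖₂ = 3.122.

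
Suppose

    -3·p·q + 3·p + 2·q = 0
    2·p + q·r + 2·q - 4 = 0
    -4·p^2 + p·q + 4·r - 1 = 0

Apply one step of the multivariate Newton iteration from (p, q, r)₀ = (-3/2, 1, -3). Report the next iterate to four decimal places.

(-3.0462, 0.6923, 7.7846)

At (-3/2, 1, -3): F = (2.0000, -8.0000, -23.5000).
Jacobian J = [[-3·q + 3, -3·p + 2, 0], [2, r + 2, q], [-8·p + q, p, 4]].
At the point, J = [[0.0000, 6.5000, 0.0000], [2.0000, -1.0000, 1.0000], [13.0000, -1.5000, 4.0000]] (det J = 32.5000).
Solving J·Δ = −F gives Δ = (-1.5462, -0.3077, 10.7846).
Then the next iterate is (p, q, r)₁ = (-3.0462, 0.6923, 7.7846).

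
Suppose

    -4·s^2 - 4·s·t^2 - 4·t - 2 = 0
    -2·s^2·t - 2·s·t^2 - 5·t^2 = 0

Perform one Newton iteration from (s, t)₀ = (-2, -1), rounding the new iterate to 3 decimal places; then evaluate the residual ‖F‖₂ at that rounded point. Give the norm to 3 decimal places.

1.850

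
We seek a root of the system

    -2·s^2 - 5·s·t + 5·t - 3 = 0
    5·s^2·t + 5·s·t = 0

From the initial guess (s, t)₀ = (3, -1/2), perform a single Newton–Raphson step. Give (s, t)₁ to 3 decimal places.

(1.309, -0.493)

At (3, -1/2): F = (-16.000, -30.000).
Jacobian J = [[-4·s - 5·t, -5·s + 5], [10·s·t + 5·t, 5·s^2 + 5·s]].
At the point, J = [[-9.500, -10.000], [-17.500, 60.000]] (det J = -745.000).
Solving J·Δ = −F gives Δ = (-1.691, 0.007).
Then the next iterate is (s, t)₁ = (1.309, -0.493).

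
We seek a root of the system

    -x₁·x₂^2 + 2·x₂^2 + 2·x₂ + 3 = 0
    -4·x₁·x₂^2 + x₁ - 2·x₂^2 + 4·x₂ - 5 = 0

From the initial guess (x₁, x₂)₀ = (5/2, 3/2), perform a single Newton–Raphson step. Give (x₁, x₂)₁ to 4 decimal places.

(4.3980, 0.2911)

At (5/2, 3/2): F = (4.8750, -23.5000).
Jacobian J = [[-x₂^2, -2·x₁·x₂ + 4·x₂ + 2], [-4·x₂^2 + 1, -8·x₁·x₂ - 4·x₂ + 4]].
At the point, J = [[-2.2500, 0.5000], [-8.0000, -32.0000]] (det J = 76.0000).
Solving J·Δ = −F gives Δ = (1.8980, -1.2089).
Then the next iterate is (x₁, x₂)₁ = (4.3980, 0.2911).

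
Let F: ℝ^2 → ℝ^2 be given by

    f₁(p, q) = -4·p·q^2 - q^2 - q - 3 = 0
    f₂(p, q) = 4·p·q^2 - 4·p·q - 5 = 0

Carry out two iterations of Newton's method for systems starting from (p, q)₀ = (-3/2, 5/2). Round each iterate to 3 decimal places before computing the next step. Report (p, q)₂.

(-2.703, 0.414)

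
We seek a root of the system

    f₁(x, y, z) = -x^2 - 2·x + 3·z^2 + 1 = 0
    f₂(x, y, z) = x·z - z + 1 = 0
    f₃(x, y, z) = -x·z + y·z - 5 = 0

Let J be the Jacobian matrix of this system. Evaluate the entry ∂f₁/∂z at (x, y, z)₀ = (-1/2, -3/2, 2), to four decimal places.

∂f₁/∂z = 6·z.
At (-1/2, -3/2, 2) this is 12.0000.

12.0000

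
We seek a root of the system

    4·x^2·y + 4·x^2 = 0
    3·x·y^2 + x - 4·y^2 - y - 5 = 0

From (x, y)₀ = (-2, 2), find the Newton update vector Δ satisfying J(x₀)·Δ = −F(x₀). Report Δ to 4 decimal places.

(0.6727, -0.9818)

At (-2, 2): F = (48.0000, -49.0000).
Jacobian J = [[8·x·y + 8·x, 4·x^2], [3·y^2 + 1, 6·x·y - 8·y - 1]].
At the point, J = [[-48.0000, 16.0000], [13.0000, -41.0000]] (det J = 1760.0000).
Solving J·Δ = −F gives Δ = (0.6727, -0.9818).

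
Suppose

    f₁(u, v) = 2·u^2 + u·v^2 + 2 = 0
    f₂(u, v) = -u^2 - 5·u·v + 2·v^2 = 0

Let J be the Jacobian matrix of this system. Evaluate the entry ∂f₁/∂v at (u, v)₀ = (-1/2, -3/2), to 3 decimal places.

∂f₁/∂v = 2·u·v.
At (-1/2, -3/2) this is 1.500.

1.500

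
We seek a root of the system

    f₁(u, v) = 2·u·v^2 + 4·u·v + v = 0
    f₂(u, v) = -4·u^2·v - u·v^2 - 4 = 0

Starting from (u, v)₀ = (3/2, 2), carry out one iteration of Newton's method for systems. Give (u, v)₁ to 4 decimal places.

At (3/2, 2): F = (26.0000, -28.0000).
Jacobian J = [[2·v^2 + 4·v, 4·u·v + 4·u + 1], [-8·u·v - v^2, -4·u^2 - 2·u·v]].
At the point, J = [[16.0000, 19.0000], [-28.0000, -15.0000]] (det J = 292.0000).
Solving J·Δ = −F gives Δ = (-0.4863, -0.9589).
Then the next iterate is (u, v)₁ = (1.0137, 1.0411).

(1.0137, 1.0411)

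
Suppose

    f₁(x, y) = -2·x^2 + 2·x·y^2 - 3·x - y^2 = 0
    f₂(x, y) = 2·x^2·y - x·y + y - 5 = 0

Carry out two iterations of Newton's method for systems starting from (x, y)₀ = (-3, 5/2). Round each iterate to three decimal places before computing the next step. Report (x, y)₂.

(-1.777, 0.821)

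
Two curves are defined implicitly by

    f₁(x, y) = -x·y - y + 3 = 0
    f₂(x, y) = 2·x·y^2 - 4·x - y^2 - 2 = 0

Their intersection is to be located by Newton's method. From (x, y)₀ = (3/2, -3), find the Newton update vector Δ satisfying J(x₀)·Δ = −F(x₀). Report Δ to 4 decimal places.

(-101.0000, -117.0000)

At (3/2, -3): F = (10.5000, 10.0000).
Jacobian J = [[-y, -x - 1], [2·y^2 - 4, 4·x·y - 2·y]].
At the point, J = [[3.0000, -2.5000], [14.0000, -12.0000]] (det J = -1.0000).
Solving J·Δ = −F gives Δ = (-101.0000, -117.0000).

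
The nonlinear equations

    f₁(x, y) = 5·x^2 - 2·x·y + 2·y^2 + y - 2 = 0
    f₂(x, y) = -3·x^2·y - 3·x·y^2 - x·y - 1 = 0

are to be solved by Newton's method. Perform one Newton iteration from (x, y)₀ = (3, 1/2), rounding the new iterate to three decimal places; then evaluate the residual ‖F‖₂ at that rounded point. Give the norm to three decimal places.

11.292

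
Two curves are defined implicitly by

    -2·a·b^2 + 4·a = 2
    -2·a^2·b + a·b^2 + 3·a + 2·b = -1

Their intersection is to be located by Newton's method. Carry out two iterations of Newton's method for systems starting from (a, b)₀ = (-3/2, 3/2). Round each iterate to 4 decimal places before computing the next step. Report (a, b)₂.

(-0.5413, 1.9292)

At (-3/2, 3/2): F = (-1.2500, -10.6250).
Jacobian J = [[-2·b^2 + 4, -4·a·b], [-4·a·b + b^2 + 3, -2·a^2 + 2·a·b + 2]].
At the point, J = [[-0.5000, 9.0000], [14.2500, -7.0000]] (det J = -124.7500).
Solving J·Δ = −F gives Δ = (0.8367, 0.1854).
Then the next iterate is (a, b)₁ = (-0.6633, 1.6854).
Round to (-0.6633, 1.6854) and repeat: F = (-0.884896, -0.986293), J = [[-1.681146, 4.471703], [10.312276, -1.115785]].
Δ = (0.1220, 0.2438), so (a, b)₂ = (-0.5413, 1.9292).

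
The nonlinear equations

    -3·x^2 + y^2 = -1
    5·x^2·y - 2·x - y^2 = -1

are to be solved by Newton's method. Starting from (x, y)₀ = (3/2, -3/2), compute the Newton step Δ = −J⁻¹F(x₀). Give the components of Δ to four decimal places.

At (3/2, -3/2): F = (-3.5000, -21.1250).
Jacobian J = [[-6·x, 2·y], [10·x·y - 2, 5·x^2 - 2·y]].
At the point, J = [[-9.0000, -3.0000], [-24.5000, 14.2500]] (det J = -201.7500).
Solving J·Δ = −F gives Δ = (-0.5613, 0.5173).

(-0.5613, 0.5173)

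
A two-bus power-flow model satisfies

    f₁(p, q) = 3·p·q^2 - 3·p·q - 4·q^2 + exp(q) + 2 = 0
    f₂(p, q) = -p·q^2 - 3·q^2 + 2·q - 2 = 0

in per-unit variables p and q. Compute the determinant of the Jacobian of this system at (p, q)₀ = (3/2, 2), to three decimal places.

J = [[3·q^2 - 3·q, 6·p·q - 3·p - 8·q + exp(q)], [-q^2, -2·p·q - 6·q + 2]].
At the point, J = [[6.000, 4.88906], [-4.000, -16.000]].
det J = -76.444.

-76.444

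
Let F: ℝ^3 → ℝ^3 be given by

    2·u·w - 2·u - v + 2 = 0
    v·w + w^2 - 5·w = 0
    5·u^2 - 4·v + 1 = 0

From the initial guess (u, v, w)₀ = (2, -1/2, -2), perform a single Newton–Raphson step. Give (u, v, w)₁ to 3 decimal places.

(1.094, 0.721, -0.678)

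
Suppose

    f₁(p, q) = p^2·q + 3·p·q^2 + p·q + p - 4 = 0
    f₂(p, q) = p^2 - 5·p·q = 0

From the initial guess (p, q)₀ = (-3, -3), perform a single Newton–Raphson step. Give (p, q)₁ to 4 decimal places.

(-8.4286, 2.6571)

At (-3, -3): F = (-106.0000, -36.0000).
Jacobian J = [[2·p·q + 3·q^2 + q + 1, p^2 + 6·p·q + p], [2·p - 5·q, -5·p]].
At the point, J = [[43.0000, 60.0000], [9.0000, 15.0000]] (det J = 105.0000).
Solving J·Δ = −F gives Δ = (-5.4286, 5.6571).
Then the next iterate is (p, q)₁ = (-8.4286, 2.6571).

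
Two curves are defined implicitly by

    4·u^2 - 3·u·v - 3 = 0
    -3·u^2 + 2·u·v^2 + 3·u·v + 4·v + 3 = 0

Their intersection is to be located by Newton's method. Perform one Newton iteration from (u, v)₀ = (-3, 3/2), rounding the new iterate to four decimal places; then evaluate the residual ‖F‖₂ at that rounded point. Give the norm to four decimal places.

At (-3, 3/2): F = (46.5000, -45.0000).
Jacobian J = [[8·u - 3·v, -3·u], [-6·u + 2·v^2 + 3·v, 4·u·v + 3·u + 4]].
At the point, J = [[-28.5000, 9.0000], [27.0000, -23.0000]] (det J = 412.5000).
Solving J·Δ = −F gives Δ = (1.6109, -0.0655).
Then the next iterate is (u, v)₁ = (-1.3891, 1.4345).
Re-evaluating at (-1.3891, 1.4345): F = (10.696387, -8.745741), so ‖F‖₂ = 13.8167.

13.8167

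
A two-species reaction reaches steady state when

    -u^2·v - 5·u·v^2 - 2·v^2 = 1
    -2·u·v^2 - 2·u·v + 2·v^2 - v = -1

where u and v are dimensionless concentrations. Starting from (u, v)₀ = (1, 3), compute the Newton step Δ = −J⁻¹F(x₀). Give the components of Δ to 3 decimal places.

At (1, 3): F = (-67.000, -8.000).
Jacobian J = [[-2·u·v - 5·v^2, -u^2 - 10·u·v - 4·v], [-2·v^2 - 2·v, -4·u·v - 2·u + 4·v - 1]].
At the point, J = [[-51.000, -43.000], [-24.000, -3.000]] (det J = -879.000).
Solving J·Δ = −F gives Δ = (-0.163, -1.365).

(-0.163, -1.365)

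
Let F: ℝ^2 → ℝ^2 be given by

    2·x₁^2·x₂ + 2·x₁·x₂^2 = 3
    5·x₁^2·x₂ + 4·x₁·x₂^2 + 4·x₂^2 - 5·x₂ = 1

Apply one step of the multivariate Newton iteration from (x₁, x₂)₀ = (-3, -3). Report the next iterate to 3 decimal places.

(-2.681, -1.263)

At (-3, -3): F = (-111.000, -193.000).
Jacobian J = [[4·x₁·x₂ + 2·x₂^2, 2·x₁^2 + 4·x₁·x₂], [10·x₁·x₂ + 4·x₂^2, 5·x₁^2 + 8·x₁·x₂ + 8·x₂ - 5]].
At the point, J = [[54.000, 54.000], [126.000, 88.000]] (det J = -2052.000).
Solving J·Δ = −F gives Δ = (0.319, 1.737).
Then the next iterate is (x₁, x₂)₁ = (-2.681, -1.263).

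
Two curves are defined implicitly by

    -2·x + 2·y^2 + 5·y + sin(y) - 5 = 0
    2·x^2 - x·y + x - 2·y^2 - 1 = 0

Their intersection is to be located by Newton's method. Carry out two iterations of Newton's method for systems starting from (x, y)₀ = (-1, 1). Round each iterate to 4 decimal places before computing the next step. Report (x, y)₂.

(-0.9857, 0.4432)

At (-1, 1): F = (4.841471, -1.0000).
Jacobian J = [[-2, 4·y + cos(y) + 5], [4·x - y + 1, -x - 4·y]].
At the point, J = [[-2.0000, 9.540302], [-4.0000, -3.0000]] (det J = 44.161209).
Solving J·Δ = −F gives Δ = (0.1129, -0.4838).
Then the next iterate is (x, y)₁ = (-0.8871, 0.5162).
Round to (-0.8871, 0.5162) and repeat: F = (0.381704, -0.388211), J = [[-2.0000, 7.934501], [-3.0646, -1.1777]].
Δ = (-0.0986, -0.0730), so (x, y)₂ = (-0.9857, 0.4432).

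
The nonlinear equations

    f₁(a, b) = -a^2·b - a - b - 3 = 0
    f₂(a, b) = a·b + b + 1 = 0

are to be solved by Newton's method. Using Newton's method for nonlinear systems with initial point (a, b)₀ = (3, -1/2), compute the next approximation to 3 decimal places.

(7.667, 0.333)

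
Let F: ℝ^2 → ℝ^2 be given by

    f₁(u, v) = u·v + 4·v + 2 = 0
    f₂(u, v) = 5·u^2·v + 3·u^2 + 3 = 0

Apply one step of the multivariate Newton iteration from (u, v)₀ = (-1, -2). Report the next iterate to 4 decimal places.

At (-1, -2): F = (-4.0000, -4.0000).
Jacobian J = [[v, u + 4], [10·u·v + 6·u, 5·u^2]].
At the point, J = [[-2.0000, 3.0000], [14.0000, 5.0000]] (det J = -52.0000).
Solving J·Δ = −F gives Δ = (-0.1538, 1.2308).
Then the next iterate is (u, v)₁ = (-1.1538, -0.7692).

(-1.1538, -0.7692)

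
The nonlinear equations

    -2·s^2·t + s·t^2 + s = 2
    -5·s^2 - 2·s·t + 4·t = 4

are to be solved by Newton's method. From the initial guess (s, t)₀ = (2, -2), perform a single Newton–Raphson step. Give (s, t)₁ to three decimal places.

At (2, -2): F = (24.000, -24.000).
Jacobian J = [[-4·s·t + t^2 + 1, -2·s^2 + 2·s·t], [-10·s - 2·t, -2·s + 4]].
At the point, J = [[21.000, -16.000], [-16.000, 0.000]] (det J = -256.000).
Solving J·Δ = −F gives Δ = (-1.500, -0.469).
Then the next iterate is (s, t)₁ = (0.500, -2.469).

(0.500, -2.469)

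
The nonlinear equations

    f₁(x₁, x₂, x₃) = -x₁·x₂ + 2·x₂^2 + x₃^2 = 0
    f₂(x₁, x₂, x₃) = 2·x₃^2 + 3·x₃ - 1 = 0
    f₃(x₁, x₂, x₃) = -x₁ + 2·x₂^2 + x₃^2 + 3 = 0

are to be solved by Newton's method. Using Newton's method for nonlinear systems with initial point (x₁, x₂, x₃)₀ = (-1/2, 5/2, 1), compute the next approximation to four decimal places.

At (-1/2, 5/2, 1): F = (14.7500, 4.0000, 17.0000).
Jacobian J = [[-x₂, -x₁ + 4·x₂, 2·x₃], [0, 0, 4·x₃ + 3], [-1, 4·x₂, 2·x₃]].
At the point, J = [[-2.5000, 10.5000, 2.0000], [0.0000, 0.0000, 7.0000], [-1.0000, 10.0000, 2.0000]] (det J = 101.5000).
Solving J·Δ = −F gives Δ = (-2.0985, -1.7956, -0.5714).
Then the next iterate is (x₁, x₂, x₃)₁ = (-2.5985, 0.7044, 0.4286).

(-2.5985, 0.7044, 0.4286)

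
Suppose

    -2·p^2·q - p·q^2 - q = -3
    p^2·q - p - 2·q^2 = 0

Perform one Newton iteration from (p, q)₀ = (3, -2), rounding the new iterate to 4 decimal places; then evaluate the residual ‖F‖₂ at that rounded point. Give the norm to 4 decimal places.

12.9030

At (3, -2): F = (29.0000, -29.0000).
Jacobian J = [[-4·p·q - q^2, -2·p^2 - 2·p·q - 1], [2·p·q - 1, p^2 - 4·q]].
At the point, J = [[20.0000, -7.0000], [-13.0000, 17.0000]] (det J = 249.0000).
Solving J·Δ = −F gives Δ = (-1.1647, 0.8153).
Then the next iterate is (p, q)₁ = (1.8353, -1.1847).
Re-evaluating at (1.8353, -1.1847): F = (9.589742, -8.632784), so ‖F‖₂ = 12.9030.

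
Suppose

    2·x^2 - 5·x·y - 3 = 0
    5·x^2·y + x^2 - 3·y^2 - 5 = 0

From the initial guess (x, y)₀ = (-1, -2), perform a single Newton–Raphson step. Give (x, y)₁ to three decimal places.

At (-1, -2): F = (-11.000, -26.000).
Jacobian J = [[4·x - 5·y, -5·x], [10·x·y + 2·x, 5·x^2 - 6·y]].
At the point, J = [[6.000, 5.000], [18.000, 17.000]] (det J = 12.000).
Solving J·Δ = −F gives Δ = (4.750, -3.500).
Then the next iterate is (x, y)₁ = (3.750, -5.500).

(3.750, -5.500)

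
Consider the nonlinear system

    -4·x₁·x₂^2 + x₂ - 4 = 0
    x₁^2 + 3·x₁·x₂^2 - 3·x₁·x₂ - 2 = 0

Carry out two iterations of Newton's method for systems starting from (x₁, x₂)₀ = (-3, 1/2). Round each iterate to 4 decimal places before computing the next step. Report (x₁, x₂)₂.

At (-3, 1/2): F = (-0.5000, 9.2500).
Jacobian J = [[-4·x₂^2, -8·x₁·x₂ + 1], [2·x₁ + 3·x₂^2 - 3·x₂, 6·x₁·x₂ - 3·x₁]].
At the point, J = [[-1.0000, 13.0000], [-6.7500, 0.0000]] (det J = 87.7500).
Solving J·Δ = −F gives Δ = (1.3704, 0.1439).
Then the next iterate is (x₁, x₂)₁ = (-1.6296, 0.6439).
Round to (-1.6296, 0.6439) and repeat: F = (-0.653524, 1.776563), J = [[-1.658429, 9.394396], [-3.947078, -1.406997]].
Δ = (0.4001, 0.1402), so (x₁, x₂)₂ = (-1.2295, 0.7841).

(-1.2295, 0.7841)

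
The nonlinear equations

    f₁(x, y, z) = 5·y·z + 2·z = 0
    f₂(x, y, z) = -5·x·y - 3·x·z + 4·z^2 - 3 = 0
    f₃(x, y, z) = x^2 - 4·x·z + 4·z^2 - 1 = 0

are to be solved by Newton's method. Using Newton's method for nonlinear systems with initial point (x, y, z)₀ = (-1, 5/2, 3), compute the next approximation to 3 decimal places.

(-0.808, 1.164, 1.382)

At (-1, 5/2, 3): F = (43.500, 54.500, 48.000).
Jacobian J = [[0, 5·z, 5·y + 2], [-5·y - 3·z, -5·x, -3·x + 8·z], [2·x - 4·z, 0, -4·x + 8·z]].
At the point, J = [[0.000, 15.000, 14.500], [-21.500, 5.000, 27.000], [-14.000, 0.000, 28.000]] (det J = 4375.000).
Solving J·Δ = −F gives Δ = (0.192, -1.336, -1.618).
Then the next iterate is (x, y, z)₁ = (-0.808, 1.164, 1.382).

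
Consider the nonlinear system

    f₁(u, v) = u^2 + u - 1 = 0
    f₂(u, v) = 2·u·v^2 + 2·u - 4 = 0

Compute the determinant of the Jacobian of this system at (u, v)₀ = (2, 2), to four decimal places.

80.0000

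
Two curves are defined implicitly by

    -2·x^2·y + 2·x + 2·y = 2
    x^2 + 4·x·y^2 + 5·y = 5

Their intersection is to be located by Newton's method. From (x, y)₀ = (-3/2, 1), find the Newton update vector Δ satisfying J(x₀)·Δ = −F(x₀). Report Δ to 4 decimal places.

At (-3/2, 1): F = (-7.5000, -3.7500).
Jacobian J = [[-4·x·y + 2, -2·x^2 + 2], [2·x + 4·y^2, 8·x·y + 5]].
At the point, J = [[8.0000, -2.5000], [1.0000, -7.0000]] (det J = -53.5000).
Solving J·Δ = −F gives Δ = (0.8061, -0.4206).

(0.8061, -0.4206)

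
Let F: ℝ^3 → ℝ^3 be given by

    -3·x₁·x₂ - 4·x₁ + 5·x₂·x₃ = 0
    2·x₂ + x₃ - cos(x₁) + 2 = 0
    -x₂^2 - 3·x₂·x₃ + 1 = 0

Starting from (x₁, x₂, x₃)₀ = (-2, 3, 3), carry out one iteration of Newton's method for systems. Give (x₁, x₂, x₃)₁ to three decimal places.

(2.307, -7.832, 17.164)

At (-2, 3, 3): F = (71.000, 11.41615, -35.000).
Jacobian J = [[-3·x₂ - 4, -3·x₁ + 5·x₃, 5·x₂], [sin(x₁), 2, 1], [0, -2·x₂ - 3·x₃, -3·x₂]].
At the point, J = [[-13.000, 21.000, 15.000], [-0.90930, 2.000, 1.000], [0.000, -15.000, -9.000]] (det J = 71.73471).
Solving J·Δ = −F gives Δ = (4.307, -10.832, 14.164).
Then the next iterate is (x₁, x₂, x₃)₁ = (2.307, -7.832, 17.164).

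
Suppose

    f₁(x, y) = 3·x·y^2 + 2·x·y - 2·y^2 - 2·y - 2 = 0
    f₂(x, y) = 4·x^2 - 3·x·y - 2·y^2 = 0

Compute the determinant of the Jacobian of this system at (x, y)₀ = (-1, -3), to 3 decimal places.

289.000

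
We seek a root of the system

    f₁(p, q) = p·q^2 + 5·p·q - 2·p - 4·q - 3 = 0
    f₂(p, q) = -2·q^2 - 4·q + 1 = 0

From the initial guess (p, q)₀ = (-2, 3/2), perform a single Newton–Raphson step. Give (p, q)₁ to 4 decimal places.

(-1.2903, 0.5500)

At (-2, 3/2): F = (-24.5000, -9.5000).
Jacobian J = [[q^2 + 5·q - 2, 2·p·q + 5·p - 4], [0, -4·q - 4]].
At the point, J = [[7.7500, -20.0000], [0.0000, -10.0000]] (det J = -77.5000).
Solving J·Δ = −F gives Δ = (0.7097, -0.9500).
Then the next iterate is (p, q)₁ = (-1.2903, 0.5500).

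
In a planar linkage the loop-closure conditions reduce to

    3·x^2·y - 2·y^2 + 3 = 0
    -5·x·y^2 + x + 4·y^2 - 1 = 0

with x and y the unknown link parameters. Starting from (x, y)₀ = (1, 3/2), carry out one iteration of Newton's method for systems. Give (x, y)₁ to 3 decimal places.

(0.727, 1.682)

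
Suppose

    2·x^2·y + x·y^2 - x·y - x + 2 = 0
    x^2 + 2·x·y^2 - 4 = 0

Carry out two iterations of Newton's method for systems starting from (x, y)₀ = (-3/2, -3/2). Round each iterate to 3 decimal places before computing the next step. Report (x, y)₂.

At (-3/2, -3/2): F = (-8.875, -8.500).
Jacobian J = [[4·x·y + y^2 - y - 1, 2·x^2 + 2·x·y - x], [2·x + 2·y^2, 4·x·y]].
At the point, J = [[11.750, 10.500], [1.500, 9.000]] (det J = 90.000).
Solving J·Δ = −F gives Δ = (-0.104, 0.962).
Then the next iterate is (x, y)₁ = (-1.604, -0.538).
Round to (-1.604, -0.538) and repeat: F = (-0.49157, -2.35572), J = [[3.27925, 8.47554], [-2.62911, 3.45181]].
Δ = (-0.544, 0.268), so (x, y)₂ = (-2.148, -0.270).

(-2.148, -0.270)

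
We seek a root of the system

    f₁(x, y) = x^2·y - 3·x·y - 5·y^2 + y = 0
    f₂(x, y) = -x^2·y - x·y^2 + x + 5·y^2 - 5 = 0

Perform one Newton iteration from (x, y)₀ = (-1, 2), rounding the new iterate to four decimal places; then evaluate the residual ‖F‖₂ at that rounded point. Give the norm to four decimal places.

At (-1, 2): F = (-10.0000, 16.0000).
Jacobian J = [[2·x·y - 3·y, x^2 - 3·x - 10·y + 1], [-2·x·y - y^2 + 1, -x^2 - 2·x·y + 10·y]].
At the point, J = [[-10.0000, -15.0000], [1.0000, 23.0000]] (det J = -215.0000).
Solving J·Δ = −F gives Δ = (0.0465, -0.6977).
Then the next iterate is (x, y)₁ = (-0.9535, 1.3023).
Re-evaluating at (-0.9535, 1.3023): F = (-2.268395, 2.959546), so ‖F‖₂ = 3.7289.

3.7289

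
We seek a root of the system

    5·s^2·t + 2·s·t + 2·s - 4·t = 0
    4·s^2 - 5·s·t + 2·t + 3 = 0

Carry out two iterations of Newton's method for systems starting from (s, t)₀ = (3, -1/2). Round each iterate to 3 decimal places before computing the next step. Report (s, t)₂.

(-0.153, -2.182)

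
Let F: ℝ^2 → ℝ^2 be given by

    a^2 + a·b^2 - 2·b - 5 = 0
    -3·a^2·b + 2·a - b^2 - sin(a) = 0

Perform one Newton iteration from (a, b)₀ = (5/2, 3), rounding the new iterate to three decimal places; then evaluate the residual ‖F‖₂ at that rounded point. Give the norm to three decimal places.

17.685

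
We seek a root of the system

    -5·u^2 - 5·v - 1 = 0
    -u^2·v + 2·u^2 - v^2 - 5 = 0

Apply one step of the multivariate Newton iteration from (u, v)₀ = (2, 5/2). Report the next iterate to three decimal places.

(0.616, 1.335)

At (2, 5/2): F = (-33.500, -13.250).
Jacobian J = [[-10·u, -5], [-2·u·v + 4·u, -u^2 - 2·v]].
At the point, J = [[-20.000, -5.000], [-2.000, -9.000]] (det J = 170.000).
Solving J·Δ = −F gives Δ = (-1.384, -1.165).
Then the next iterate is (u, v)₁ = (0.616, 1.335).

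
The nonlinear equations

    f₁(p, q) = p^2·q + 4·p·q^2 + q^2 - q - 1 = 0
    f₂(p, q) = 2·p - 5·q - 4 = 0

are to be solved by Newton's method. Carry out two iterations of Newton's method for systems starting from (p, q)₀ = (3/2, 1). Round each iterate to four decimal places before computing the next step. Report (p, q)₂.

(2.3946, 0.1579)

At (3/2, 1): F = (7.2500, -6.0000).
Jacobian J = [[2·p·q + 4·q^2, p^2 + 8·p·q + 2·q - 1], [2, -5]].
At the point, J = [[7.0000, 15.2500], [2.0000, -5.0000]] (det J = -65.5000).
Solving J·Δ = −F gives Δ = (0.8435, -0.8626).
Then the next iterate is (p, q)₁ = (2.3435, 0.1374).
Round to (2.3435, 0.1374) and repeat: F = (-0.186952, 0.0000), J = [[0.719509, 7.342767], [2.0000, -5.0000]].
Δ = (0.0511, 0.0205), so (p, q)₂ = (2.3946, 0.1579).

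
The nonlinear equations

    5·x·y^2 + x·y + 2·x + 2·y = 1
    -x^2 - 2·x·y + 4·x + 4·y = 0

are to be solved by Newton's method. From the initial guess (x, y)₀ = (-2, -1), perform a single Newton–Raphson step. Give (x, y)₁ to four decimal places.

(-0.1579, -0.8026)

At (-2, -1): F = (-15.0000, -20.0000).
Jacobian J = [[5·y^2 + y + 2, 10·x·y + x + 2], [-2·x - 2·y + 4, -2·x + 4]].
At the point, J = [[6.0000, 20.0000], [10.0000, 8.0000]] (det J = -152.0000).
Solving J·Δ = −F gives Δ = (1.8421, 0.1974).
Then the next iterate is (x, y)₁ = (-0.1579, -0.8026).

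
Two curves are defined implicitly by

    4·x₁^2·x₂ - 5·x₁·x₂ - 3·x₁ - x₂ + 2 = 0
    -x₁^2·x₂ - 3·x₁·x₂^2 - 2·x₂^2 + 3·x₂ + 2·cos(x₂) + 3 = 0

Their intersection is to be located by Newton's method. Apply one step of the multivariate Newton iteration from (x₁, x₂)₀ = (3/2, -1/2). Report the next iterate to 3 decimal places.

At (3/2, -1/2): F = (-2.750, 2.75517).
Jacobian J = [[8·x₁·x₂ - 5·x₂ - 3, 4·x₁^2 - 5·x₁ - 1], [-2·x₁·x₂ - 3·x₂^2, -x₁^2 - 6·x₁·x₂ - 4·x₂ - 2·sin(x₂) + 3]].
At the point, J = [[-6.500, 0.500], [0.750, 8.20885]] (det J = -53.73253).
Solving J·Δ = −F gives Δ = (-0.446, -0.295).
Then the next iterate is (x₁, x₂)₁ = (1.054, -0.795).

(1.054, -0.795)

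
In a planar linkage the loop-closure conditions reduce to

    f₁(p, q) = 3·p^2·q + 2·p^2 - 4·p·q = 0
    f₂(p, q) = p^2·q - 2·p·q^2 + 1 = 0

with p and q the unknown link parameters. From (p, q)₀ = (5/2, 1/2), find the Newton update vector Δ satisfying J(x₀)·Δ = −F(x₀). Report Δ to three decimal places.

(2.167, -5.767)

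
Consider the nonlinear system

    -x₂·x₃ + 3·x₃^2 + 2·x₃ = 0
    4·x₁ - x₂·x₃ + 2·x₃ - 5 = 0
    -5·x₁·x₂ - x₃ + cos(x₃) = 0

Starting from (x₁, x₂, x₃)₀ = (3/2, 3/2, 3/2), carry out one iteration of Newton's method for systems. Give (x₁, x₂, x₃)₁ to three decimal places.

(0.871, 0.683, 0.582)

At (3/2, 3/2, 3/2): F = (7.500, 1.750, -12.67926).
Jacobian J = [[0, -x₃, -x₂ + 6·x₃ + 2], [4, -x₃, -x₂ + 2], [-5·x₂, -5·x₁, -sin(x₃) - 1]].
At the point, J = [[0.000, -1.500, 9.500], [4.000, -1.500, 0.500], [-7.500, -7.500, -1.99749]] (det J = -398.23497).
Solving J·Δ = −F gives Δ = (-0.629, -0.817, -0.918).
Then the next iterate is (x₁, x₂, x₃)₁ = (0.871, 0.683, 0.582).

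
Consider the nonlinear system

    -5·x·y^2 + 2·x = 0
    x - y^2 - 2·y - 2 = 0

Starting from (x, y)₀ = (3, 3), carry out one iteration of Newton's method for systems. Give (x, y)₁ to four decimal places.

At (3, 3): F = (-129.0000, -14.0000).
Jacobian J = [[-5·y^2 + 2, -10·x·y], [1, -2·y - 2]].
At the point, J = [[-43.0000, -90.0000], [1.0000, -8.0000]] (det J = 434.0000).
Solving J·Δ = −F gives Δ = (0.5253, -1.6843).
Then the next iterate is (x, y)₁ = (3.5253, 1.3157).

(3.5253, 1.3157)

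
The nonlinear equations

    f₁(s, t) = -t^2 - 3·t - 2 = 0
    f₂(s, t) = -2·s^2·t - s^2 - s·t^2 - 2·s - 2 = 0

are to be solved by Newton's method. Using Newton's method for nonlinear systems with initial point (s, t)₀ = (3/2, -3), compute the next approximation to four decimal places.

At (3/2, -3): F = (-2.0000, -7.2500).
Jacobian J = [[0, -2·t - 3], [-4·s·t - 2·s - t^2 - 2, -2·s^2 - 2·s·t]].
At the point, J = [[0.0000, 3.0000], [4.0000, 4.5000]] (det J = -12.0000).
Solving J·Δ = −F gives Δ = (1.0625, 0.6667).
Then the next iterate is (s, t)₁ = (2.5625, -2.3333).

(2.5625, -2.3333)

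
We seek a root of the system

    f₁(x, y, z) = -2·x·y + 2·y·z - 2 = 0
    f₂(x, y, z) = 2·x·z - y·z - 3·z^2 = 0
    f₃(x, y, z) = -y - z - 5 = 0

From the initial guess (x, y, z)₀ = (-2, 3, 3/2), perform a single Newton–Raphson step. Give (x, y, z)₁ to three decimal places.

At (-2, 3, 3/2): F = (19.000, -17.250, -9.500).
Jacobian J = [[-2·y, -2·x + 2·z, 2·y], [2·z, -z, 2·x - y - 6·z], [0, -1, -1]].
At the point, J = [[-6.000, 7.000, 6.000], [3.000, -1.500, -16.000], [0.000, -1.000, -1.000]] (det J = 90.000).
Solving J·Δ = −F gives Δ = (-7.619, -7.717, -1.783).
Then the next iterate is (x, y, z)₁ = (-9.619, -4.717, -0.283).

(-9.619, -4.717, -0.283)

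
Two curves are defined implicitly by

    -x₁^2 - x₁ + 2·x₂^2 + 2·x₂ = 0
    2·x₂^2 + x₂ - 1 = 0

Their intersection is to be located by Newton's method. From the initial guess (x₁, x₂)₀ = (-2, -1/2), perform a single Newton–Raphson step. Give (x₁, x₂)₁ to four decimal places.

(-1.1667, -1.5000)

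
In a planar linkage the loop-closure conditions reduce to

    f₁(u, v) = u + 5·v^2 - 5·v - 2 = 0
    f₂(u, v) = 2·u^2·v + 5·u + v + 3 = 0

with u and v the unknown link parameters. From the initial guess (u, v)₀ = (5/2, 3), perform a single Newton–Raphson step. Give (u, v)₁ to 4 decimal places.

At (5/2, 3): F = (30.5000, 56.0000).
Jacobian J = [[1, 10·v - 5], [4·u·v + 5, 2·u^2 + 1]].
At the point, J = [[1.0000, 25.0000], [35.0000, 13.5000]] (det J = -861.5000).
Solving J·Δ = −F gives Δ = (-1.1471, -1.1741).
Then the next iterate is (u, v)₁ = (1.3529, 1.8259).

(1.3529, 1.8259)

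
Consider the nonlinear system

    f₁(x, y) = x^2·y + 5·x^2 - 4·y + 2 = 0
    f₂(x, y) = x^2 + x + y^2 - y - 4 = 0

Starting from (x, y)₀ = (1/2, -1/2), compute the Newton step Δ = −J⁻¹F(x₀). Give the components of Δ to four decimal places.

(-13.0833, -14.3333)

At (1/2, -1/2): F = (5.1250, -2.5000).
Jacobian J = [[2·x·y + 10·x, x^2 - 4], [2·x + 1, 2·y - 1]].
At the point, J = [[4.5000, -3.7500], [2.0000, -2.0000]] (det J = -1.5000).
Solving J·Δ = −F gives Δ = (-13.0833, -14.3333).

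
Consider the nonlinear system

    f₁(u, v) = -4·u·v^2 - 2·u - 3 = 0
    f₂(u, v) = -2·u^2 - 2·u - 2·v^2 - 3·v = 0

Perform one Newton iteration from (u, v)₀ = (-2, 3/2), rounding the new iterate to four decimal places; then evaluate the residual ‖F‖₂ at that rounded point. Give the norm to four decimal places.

At (-2, 3/2): F = (19.0000, -13.0000).
Jacobian J = [[-4·v^2 - 2, -8·u·v], [-4·u - 2, -4·v - 3]].
At the point, J = [[-11.0000, 24.0000], [6.0000, -9.0000]] (det J = -45.0000).
Solving J·Δ = −F gives Δ = (3.1333, 0.6444).
Then the next iterate is (u, v)₁ = (1.1333, 2.1444).
Re-evaluating at (1.1333, 2.1444): F = (-26.112300, -20.465440), so ‖F‖₂ = 33.1766.

33.1766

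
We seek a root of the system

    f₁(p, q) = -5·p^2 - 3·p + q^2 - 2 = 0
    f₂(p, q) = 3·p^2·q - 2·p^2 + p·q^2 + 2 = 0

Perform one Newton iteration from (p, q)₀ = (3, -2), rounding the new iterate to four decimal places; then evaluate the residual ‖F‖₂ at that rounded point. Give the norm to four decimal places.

14.7580

At (3, -2): F = (-52.0000, -58.0000).
Jacobian J = [[-10·p - 3, 2·q], [6·p·q - 4·p + q^2, 3·p^2 + 2·p·q]].
At the point, J = [[-33.0000, -4.0000], [-44.0000, 15.0000]] (det J = -671.0000).
Solving J·Δ = −F gives Δ = (-1.5082, -0.5574).
Then the next iterate is (p, q)₁ = (1.4918, -2.5574).
Re-evaluating at (1.4918, -2.5574): F = (-11.062441, -9.768353), so ‖F‖₂ = 14.7580.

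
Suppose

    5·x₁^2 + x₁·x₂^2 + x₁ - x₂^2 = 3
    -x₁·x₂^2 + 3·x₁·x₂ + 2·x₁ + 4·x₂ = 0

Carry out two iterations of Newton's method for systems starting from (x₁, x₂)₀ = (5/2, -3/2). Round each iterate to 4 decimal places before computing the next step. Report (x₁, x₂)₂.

At (5/2, -3/2): F = (34.1250, -17.8750).
Jacobian J = [[10·x₁ + x₂^2 + 1, 2·x₁·x₂ - 2·x₂], [-x₂^2 + 3·x₂ + 2, -2·x₁·x₂ + 3·x₁ + 4]].
At the point, J = [[28.2500, -4.5000], [-4.7500, 19.0000]] (det J = 515.3750).
Solving J·Δ = −F gives Δ = (-1.1020, 0.6653).
Then the next iterate is (x₁, x₂)₁ = (1.3980, -0.8347).
Round to (1.3980, -0.8347) and repeat: F = (8.447316, -5.017552), J = [[15.676724, -0.664421], [-1.200824, 10.527821]].
Δ = (-0.5212, 0.4172), so (x₁, x₂)₂ = (0.8768, -0.4175).

(0.8768, -0.4175)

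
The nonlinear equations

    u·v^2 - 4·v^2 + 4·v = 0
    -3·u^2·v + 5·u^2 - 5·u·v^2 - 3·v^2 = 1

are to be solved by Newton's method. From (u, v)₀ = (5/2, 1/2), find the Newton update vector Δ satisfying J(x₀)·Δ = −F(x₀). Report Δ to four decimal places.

At (5/2, 1/2): F = (1.6250, 17.0000).
Jacobian J = [[v^2, 2·u·v - 8·v + 4], [-6·u·v + 10·u - 5·v^2, -3·u^2 - 10·u·v - 6·v]].
At the point, J = [[0.2500, 2.5000], [16.2500, -34.2500]] (det J = -49.1875).
Solving J·Δ = −F gives Δ = (-1.9956, -0.4504).

(-1.9956, -0.4504)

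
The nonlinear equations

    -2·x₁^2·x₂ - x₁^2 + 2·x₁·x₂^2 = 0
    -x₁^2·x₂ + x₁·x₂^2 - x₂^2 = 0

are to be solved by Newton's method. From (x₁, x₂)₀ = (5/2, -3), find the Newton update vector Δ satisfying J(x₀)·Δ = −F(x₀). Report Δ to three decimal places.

(-0.571, 1.217)

At (5/2, -3): F = (76.250, 32.250).
Jacobian J = [[-4·x₁·x₂ - 2·x₁ + 2·x₂^2, -2·x₁^2 + 4·x₁·x₂], [-2·x₁·x₂ + x₂^2, -x₁^2 + 2·x₁·x₂ - 2·x₂]].
At the point, J = [[43.000, -42.500], [24.000, -15.250]] (det J = 364.250).
Solving J·Δ = −F gives Δ = (-0.571, 1.217).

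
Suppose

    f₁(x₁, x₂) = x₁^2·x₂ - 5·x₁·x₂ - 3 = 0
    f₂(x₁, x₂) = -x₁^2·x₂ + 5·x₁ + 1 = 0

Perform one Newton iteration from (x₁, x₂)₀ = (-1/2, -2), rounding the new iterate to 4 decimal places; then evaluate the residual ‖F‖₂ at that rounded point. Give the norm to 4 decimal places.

3.3383

At (-1/2, -2): F = (-8.5000, -1.0000).
Jacobian J = [[2·x₁·x₂ - 5·x₂, x₁^2 - 5·x₁], [-2·x₁·x₂ + 5, -x₁^2]].
At the point, J = [[12.0000, 2.7500], [3.0000, -0.2500]] (det J = -11.2500).
Solving J·Δ = −F gives Δ = (0.4333, 1.2000).
Then the next iterate is (x₁, x₂)₁ = (-0.0667, -0.8000).
Re-evaluating at (-0.0667, -0.8000): F = (-3.270359, 0.670059), so ‖F‖₂ = 3.3383.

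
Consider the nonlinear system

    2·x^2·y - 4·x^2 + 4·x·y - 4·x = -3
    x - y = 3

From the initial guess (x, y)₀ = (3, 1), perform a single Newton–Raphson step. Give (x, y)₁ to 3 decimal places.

(5.500, 2.500)

At (3, 1): F = (-15.000, -1.000).
Jacobian J = [[4·x·y - 8·x + 4·y - 4, 2·x^2 + 4·x], [1, -1]].
At the point, J = [[-12.000, 30.000], [1.000, -1.000]] (det J = -18.000).
Solving J·Δ = −F gives Δ = (2.500, 1.500).
Then the next iterate is (x, y)₁ = (5.500, 2.500).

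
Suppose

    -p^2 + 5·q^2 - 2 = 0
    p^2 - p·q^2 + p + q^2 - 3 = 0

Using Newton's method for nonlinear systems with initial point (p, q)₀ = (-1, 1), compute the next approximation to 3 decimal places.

(-1.643, 0.929)

At (-1, 1): F = (2.000, -1.000).
Jacobian J = [[-2·p, 10·q], [2·p - q^2 + 1, -2·p·q + 2·q]].
At the point, J = [[2.000, 10.000], [-2.000, 4.000]] (det J = 28.000).
Solving J·Δ = −F gives Δ = (-0.643, -0.071).
Then the next iterate is (p, q)₁ = (-1.643, 0.929).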